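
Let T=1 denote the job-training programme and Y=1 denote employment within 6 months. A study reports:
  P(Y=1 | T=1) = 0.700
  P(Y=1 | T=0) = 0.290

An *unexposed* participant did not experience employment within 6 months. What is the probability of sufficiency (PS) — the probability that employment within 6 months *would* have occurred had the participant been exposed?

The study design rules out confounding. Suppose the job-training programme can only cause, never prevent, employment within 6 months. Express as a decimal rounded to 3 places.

Let p₁ = 0.7, p₀ = 0.29.
Under exogeneity and monotonicity, PS = (p₁ − p₀) / (1 − p₀).
PS = (0.7 − 0.29) / (1 − 0.29) = 0.41 / 0.71 ≈ 0.5775

PS ≈ 0.577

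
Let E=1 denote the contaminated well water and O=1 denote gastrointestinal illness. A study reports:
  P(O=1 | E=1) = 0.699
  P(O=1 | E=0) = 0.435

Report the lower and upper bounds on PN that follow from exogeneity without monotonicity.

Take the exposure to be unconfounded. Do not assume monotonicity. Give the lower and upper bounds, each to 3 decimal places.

Let p₁ = 0.699, p₀ = 0.435.
Under exogeneity alone the bounds on PN are max{0,(p₁−p₀)/p₁} ≤ PN ≤ min{1,(1−p₀)/p₁}.
  lower = (p₁ − p₀)/p₁ = 0.264 / 0.699 ≈ 0.3777
  upper = min{1, (1 − p₀)/p₁} = 0.565 / 0.699 ≈ 0.8083

0.378 ≤ PN ≤ 0.808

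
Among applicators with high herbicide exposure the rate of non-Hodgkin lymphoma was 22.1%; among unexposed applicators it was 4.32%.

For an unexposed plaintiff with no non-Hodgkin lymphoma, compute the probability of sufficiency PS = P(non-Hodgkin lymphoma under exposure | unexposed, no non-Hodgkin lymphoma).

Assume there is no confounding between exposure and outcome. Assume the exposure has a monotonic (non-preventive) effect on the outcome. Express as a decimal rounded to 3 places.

PS ≈ 0.186

p₁ = 0.221, p₀ = 0.0432.
Under exogeneity and monotonicity, PS = (p₁ − p₀) / (1 − p₀).
PS = (0.221 − 0.0432) / (1 − 0.0432) = 0.1778 / 0.9568 ≈ 0.1858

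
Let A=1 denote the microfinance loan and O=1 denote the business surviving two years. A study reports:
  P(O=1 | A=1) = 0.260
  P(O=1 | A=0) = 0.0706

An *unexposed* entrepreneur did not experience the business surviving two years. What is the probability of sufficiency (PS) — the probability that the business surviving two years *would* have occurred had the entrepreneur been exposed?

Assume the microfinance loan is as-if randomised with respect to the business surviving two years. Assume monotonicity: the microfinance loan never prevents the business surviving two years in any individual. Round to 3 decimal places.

PS ≈ 0.204

Let p₁ = 0.26, p₀ = 0.0706.
Under exogeneity and monotonicity, PS = (p₁ − p₀) / (1 − p₀).
PS = (0.26 − 0.0706) / (1 − 0.0706) = 0.1894 / 0.9294 ≈ 0.2038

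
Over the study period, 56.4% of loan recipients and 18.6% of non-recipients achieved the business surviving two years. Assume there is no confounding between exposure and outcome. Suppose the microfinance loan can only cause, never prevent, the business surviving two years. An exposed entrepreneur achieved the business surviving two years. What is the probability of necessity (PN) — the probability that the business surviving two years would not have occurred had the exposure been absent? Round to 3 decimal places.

p₁ = 0.564, p₀ = 0.186.
Under exogeneity and monotonicity, PN = (p₁ − p₀) / p₁.
PN = (0.564 − 0.186) / 0.564 = 0.378 / 0.564 ≈ 0.6702

PN ≈ 0.670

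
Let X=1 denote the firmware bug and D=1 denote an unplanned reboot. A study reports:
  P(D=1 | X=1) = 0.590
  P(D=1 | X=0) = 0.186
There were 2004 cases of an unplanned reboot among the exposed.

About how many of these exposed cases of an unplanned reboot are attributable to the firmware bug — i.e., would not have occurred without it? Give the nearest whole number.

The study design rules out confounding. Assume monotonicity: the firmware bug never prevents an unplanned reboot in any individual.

about 1372 cases

Let p₁ = 0.59, p₀ = 0.186.
PN = (p₁ − p₀)/p₁ = (0.59 − 0.186) / 0.59 ≈ 0.68475.
Attributable cases ≈ PN × (exposed cases) = 0.68475 × 2004 ≈ 1372.23.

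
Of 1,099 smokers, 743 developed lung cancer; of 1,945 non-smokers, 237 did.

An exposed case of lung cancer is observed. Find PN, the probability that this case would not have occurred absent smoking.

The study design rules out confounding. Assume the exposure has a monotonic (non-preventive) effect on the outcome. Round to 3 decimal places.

PN ≈ 0.820

p₁ = P(outcome | exposed) = 743/1099 = 0.67607
p₀ = P(outcome | unexposed) = 237/1945 = 0.12185
Under exogeneity and monotonicity, PN = (p₁ − p₀) / p₁.
PN = (0.67607 − 0.12185) / 0.67607 = 0.55422 / 0.67607 ≈ 0.8198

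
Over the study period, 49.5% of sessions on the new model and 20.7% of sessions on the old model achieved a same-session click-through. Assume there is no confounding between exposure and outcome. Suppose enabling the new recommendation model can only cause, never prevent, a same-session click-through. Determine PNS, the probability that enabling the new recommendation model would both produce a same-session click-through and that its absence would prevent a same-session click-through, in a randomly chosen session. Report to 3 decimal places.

PNS ≈ 0.288

p₁ = 0.495, p₀ = 0.207.
Under exogeneity and monotonicity, PNS = p₁ − p₀.
PNS = 0.495 − 0.207 = 0.288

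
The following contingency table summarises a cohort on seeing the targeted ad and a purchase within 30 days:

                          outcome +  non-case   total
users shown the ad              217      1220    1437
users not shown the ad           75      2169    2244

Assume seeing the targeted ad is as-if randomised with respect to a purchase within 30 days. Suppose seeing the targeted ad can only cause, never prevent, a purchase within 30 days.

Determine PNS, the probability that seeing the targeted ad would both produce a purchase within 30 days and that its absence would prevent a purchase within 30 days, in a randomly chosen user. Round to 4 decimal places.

p₁ = P(outcome | exposed) = 217/1437 = 0.15101
p₀ = P(outcome | unexposed) = 75/2244 = 0.033422
Under exogeneity and monotonicity, PNS = p₁ − p₀.
PNS = 0.15101 − 0.033422 = 0.11759

PNS ≈ 0.1176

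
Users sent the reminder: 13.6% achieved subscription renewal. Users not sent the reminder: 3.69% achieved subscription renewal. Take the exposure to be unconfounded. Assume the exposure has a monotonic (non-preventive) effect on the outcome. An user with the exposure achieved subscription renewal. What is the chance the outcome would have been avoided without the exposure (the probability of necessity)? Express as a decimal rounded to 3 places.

p₁ = 0.136, p₀ = 0.0369.
Under exogeneity and monotonicity, PN = (p₁ − p₀) / p₁.
PN = (0.136 − 0.0369) / 0.136 = 0.0991 / 0.136 ≈ 0.7287

PN ≈ 0.729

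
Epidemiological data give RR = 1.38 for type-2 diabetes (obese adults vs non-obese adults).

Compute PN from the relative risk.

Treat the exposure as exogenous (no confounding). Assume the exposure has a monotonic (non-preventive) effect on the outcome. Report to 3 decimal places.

Under exogeneity and monotonicity, PN = (RR − 1) / RR = 1 − 1/RR.
PN = (1.38 − 1) / 1.38 = 0.38 / 1.38 ≈ 0.2754

PN ≈ 0.275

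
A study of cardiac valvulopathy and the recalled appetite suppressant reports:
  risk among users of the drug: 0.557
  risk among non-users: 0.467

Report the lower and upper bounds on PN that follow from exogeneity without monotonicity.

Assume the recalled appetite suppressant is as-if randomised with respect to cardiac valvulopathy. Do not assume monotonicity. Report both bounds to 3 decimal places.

0.162 ≤ PN ≤ 0.957

Let p₁ = 0.557, p₀ = 0.467.
Under exogeneity alone the bounds on PN are max{0,(p₁−p₀)/p₁} ≤ PN ≤ min{1,(1−p₀)/p₁}.
  lower = (p₁ − p₀)/p₁ = 0.09 / 0.557 ≈ 0.1616
  upper = min{1, (1 − p₀)/p₁} = 0.533 / 0.557 ≈ 0.9569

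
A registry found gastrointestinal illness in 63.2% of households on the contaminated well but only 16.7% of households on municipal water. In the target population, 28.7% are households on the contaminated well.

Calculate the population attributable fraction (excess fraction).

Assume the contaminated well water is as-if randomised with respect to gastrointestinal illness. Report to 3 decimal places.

PAF ≈ 0.444

p₁ = 0.632, p₀ = 0.167.
Overall risk P(Y=1) = π·p₁ + (1−π)·p₀ = 0.287×0.632 + 0.713×0.167 = 0.30045.
Under exogeneity, PAF = [P(Y=1) − p₀] / P(Y=1).
PAF = (0.30045 − 0.167) / 0.30045 ≈ 0.4442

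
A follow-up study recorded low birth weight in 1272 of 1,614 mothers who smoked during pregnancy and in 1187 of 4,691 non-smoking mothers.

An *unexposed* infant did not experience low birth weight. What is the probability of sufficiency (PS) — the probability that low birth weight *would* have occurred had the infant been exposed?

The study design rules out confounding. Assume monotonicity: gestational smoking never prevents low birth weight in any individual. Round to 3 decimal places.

PS ≈ 0.716

p₁ = P(outcome | exposed) = 1272/1614 = 0.7881
p₀ = P(outcome | unexposed) = 1187/4691 = 0.25304
Under exogeneity and monotonicity, PS = (p₁ − p₀) / (1 − p₀).
PS = (0.7881 − 0.25304) / (1 − 0.25304) = 0.53507 / 0.74696 ≈ 0.7163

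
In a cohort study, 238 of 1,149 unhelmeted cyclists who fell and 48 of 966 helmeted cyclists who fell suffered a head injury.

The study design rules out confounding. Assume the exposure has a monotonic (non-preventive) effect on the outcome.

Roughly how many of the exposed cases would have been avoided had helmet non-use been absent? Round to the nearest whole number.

about 181 cases

p₁ = P(outcome | exposed) = 238/1149 = 0.20714
p₀ = P(outcome | unexposed) = 48/966 = 0.049689
PN = (p₁ − p₀)/p₁ = (0.20714 − 0.049689) / 0.20714 ≈ 0.76011.
Attributable cases ≈ PN × (exposed cases) = 0.76011 × 238 ≈ 180.91.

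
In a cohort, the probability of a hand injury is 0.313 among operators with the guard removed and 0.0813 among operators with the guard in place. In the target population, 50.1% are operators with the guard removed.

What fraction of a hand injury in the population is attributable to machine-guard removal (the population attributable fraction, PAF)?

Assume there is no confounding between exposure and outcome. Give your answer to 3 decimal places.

PAF ≈ 0.588

Let p₁ = 0.313, p₀ = 0.0813.
Overall risk P(Y=1) = π·p₁ + (1−π)·p₀ = 0.501×0.313 + 0.499×0.0813 = 0.19738.
Under exogeneity, PAF = [P(Y=1) − p₀] / P(Y=1).
PAF = (0.19738 − 0.0813) / 0.19738 ≈ 0.5881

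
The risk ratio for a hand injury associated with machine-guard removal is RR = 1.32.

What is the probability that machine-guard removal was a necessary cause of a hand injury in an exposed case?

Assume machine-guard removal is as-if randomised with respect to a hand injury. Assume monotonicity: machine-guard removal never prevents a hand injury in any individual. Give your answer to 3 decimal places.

Under exogeneity and monotonicity, PN = (RR − 1) / RR = 1 − 1/RR.
PN = (1.32 − 1) / 1.32 = 0.32 / 1.32 ≈ 0.2424

PN ≈ 0.242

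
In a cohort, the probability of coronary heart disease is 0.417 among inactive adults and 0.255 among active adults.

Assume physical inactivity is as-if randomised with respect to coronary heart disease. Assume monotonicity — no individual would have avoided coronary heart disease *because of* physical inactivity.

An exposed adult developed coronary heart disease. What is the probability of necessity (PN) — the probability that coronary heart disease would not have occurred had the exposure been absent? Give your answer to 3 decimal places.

PN ≈ 0.388

Let p₁ = 0.417, p₀ = 0.255.
Under exogeneity and monotonicity, PN = (p₁ − p₀) / p₁.
PN = (0.417 − 0.255) / 0.417 = 0.162 / 0.417 ≈ 0.3885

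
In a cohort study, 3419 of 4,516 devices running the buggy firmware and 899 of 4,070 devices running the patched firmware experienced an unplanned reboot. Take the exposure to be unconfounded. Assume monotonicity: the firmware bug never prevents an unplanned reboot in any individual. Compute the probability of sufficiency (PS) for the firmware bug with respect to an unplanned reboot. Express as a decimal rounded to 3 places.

p₁ = P(outcome | exposed) = 3419/4516 = 0.75709
p₀ = P(outcome | unexposed) = 899/4070 = 0.22088
Under exogeneity and monotonicity, PS = (p₁ − p₀) / (1 − p₀).
PS = (0.75709 − 0.22088) / (1 − 0.22088) = 0.5362 / 0.77912 ≈ 0.6882

PS ≈ 0.688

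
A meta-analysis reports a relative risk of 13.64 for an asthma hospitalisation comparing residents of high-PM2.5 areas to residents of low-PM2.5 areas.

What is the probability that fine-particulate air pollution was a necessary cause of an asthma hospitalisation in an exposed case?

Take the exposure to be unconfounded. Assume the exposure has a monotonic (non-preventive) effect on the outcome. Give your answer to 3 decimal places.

Under exogeneity and monotonicity, PN = (RR − 1) / RR = 1 − 1/RR.
PN = (13.64 − 1) / 13.64 = 12.64 / 13.64 ≈ 0.9267

PN ≈ 0.927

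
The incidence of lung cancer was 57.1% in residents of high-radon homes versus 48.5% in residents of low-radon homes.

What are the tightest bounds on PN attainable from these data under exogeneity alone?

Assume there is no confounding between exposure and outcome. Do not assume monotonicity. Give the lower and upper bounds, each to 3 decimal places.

p₁ = 0.571, p₀ = 0.485.
Under exogeneity alone the bounds on PN are max{0,(p₁−p₀)/p₁} ≤ PN ≤ min{1,(1−p₀)/p₁}.
  lower = (p₁ − p₀)/p₁ = 0.086 / 0.571 ≈ 0.1506
  upper = min{1, (1 − p₀)/p₁} = 0.515 / 0.571 ≈ 0.9019

0.151 ≤ PN ≤ 0.902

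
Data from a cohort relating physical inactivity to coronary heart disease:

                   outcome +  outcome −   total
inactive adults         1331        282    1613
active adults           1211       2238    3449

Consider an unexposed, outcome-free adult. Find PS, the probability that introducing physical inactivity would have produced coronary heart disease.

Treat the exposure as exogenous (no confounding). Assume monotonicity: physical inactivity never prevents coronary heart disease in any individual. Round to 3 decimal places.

PS ≈ 0.731

p₁ = P(outcome | exposed) = 1331/1613 = 0.82517
p₀ = P(outcome | unexposed) = 1211/3449 = 0.35112
Under exogeneity and monotonicity, PS = (p₁ − p₀) / (1 − p₀).
PS = (0.82517 − 0.35112) / (1 − 0.35112) = 0.47405 / 0.64888 ≈ 0.7306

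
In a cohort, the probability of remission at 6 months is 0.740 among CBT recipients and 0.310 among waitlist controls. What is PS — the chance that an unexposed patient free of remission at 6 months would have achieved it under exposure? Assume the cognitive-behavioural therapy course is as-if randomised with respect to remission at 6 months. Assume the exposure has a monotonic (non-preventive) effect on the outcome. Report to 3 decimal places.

Let p₁ = 0.74, p₀ = 0.31.
Under exogeneity and monotonicity, PS = (p₁ − p₀) / (1 − p₀).
PS = (0.74 − 0.31) / (1 − 0.31) = 0.43 / 0.69 ≈ 0.6232

PS ≈ 0.623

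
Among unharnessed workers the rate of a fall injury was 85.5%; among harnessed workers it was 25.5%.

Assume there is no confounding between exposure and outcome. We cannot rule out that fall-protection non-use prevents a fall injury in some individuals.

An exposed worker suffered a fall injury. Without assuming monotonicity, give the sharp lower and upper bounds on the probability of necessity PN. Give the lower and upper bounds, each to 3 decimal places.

0.702 ≤ PN ≤ 0.871

p₁ = 0.855, p₀ = 0.255.
Under exogeneity alone the bounds on PN are max{0,(p₁−p₀)/p₁} ≤ PN ≤ min{1,(1−p₀)/p₁}.
  lower = (p₁ − p₀)/p₁ = 0.6 / 0.855 ≈ 0.7018
  upper = min{1, (1 − p₀)/p₁} = 0.745 / 0.855 ≈ 0.8713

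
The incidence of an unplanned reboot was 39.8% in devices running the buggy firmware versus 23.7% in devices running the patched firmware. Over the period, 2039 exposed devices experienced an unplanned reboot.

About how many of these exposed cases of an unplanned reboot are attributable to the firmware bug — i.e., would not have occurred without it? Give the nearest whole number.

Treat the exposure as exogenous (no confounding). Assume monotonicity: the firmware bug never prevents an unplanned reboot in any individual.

about 825 cases

p₁ = 0.398, p₀ = 0.237.
PN = (p₁ − p₀)/p₁ = (0.398 − 0.237) / 0.398 ≈ 0.40452.
Attributable cases ≈ PN × (exposed cases) = 0.40452 × 2039 ≈ 824.82.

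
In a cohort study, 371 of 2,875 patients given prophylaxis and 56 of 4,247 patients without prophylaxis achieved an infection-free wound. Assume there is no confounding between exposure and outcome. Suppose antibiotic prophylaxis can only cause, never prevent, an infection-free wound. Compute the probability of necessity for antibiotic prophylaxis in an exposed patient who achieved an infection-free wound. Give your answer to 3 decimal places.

PN ≈ 0.898

p₁ = P(outcome | exposed) = 371/2875 = 0.12904
p₀ = P(outcome | unexposed) = 56/4247 = 0.013186
Under exogeneity and monotonicity, PN = (p₁ − p₀) / p₁.
PN = (0.12904 − 0.013186) / 0.12904 = 0.11586 / 0.12904 ≈ 0.8978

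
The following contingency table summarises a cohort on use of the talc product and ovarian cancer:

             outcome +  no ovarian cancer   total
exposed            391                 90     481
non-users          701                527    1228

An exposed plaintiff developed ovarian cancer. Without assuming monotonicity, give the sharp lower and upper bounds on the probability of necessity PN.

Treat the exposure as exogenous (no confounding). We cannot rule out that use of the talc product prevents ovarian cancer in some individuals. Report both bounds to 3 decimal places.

0.298 ≤ PN ≤ 0.528

p₁ = P(outcome | exposed) = 391/481 = 0.81289
p₀ = P(outcome | unexposed) = 701/1228 = 0.57085
Under exogeneity alone the bounds on PN are max{0,(p₁−p₀)/p₁} ≤ PN ≤ min{1,(1−p₀)/p₁}.
  lower = (p₁ − p₀)/p₁ = 0.24204 / 0.81289 ≈ 0.2978
  upper = min{1, (1 − p₀)/p₁} = 0.42915 / 0.81289 ≈ 0.5279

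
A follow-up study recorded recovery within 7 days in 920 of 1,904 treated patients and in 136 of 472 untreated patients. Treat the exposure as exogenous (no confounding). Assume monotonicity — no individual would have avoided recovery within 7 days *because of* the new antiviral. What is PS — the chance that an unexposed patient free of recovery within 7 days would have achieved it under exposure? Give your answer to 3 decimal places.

PS ≈ 0.274

p₁ = P(outcome | exposed) = 920/1904 = 0.48319
p₀ = P(outcome | unexposed) = 136/472 = 0.28814
Under exogeneity and monotonicity, PS = (p₁ − p₀) / (1 − p₀).
PS = (0.48319 − 0.28814) / (1 − 0.28814) = 0.19506 / 0.71186 ≈ 0.2740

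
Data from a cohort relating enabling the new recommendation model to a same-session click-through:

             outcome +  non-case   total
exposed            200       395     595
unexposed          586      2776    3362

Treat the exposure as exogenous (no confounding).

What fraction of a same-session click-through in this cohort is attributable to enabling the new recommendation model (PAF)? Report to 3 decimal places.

p₁ = P(outcome | exposed) = 200/595 = 0.33613
p₀ = P(outcome | unexposed) = 586/3362 = 0.1743
Exposure prevalence π = 595/3957 = 0.15037; overall risk P(Y=1) = 0.19864.
Under exogeneity, PAF = [P(Y=1) − p₀]/P(Y=1).
PAF = (0.19864 − 0.1743) / 0.19864 ≈ 0.1225

PAF ≈ 0.123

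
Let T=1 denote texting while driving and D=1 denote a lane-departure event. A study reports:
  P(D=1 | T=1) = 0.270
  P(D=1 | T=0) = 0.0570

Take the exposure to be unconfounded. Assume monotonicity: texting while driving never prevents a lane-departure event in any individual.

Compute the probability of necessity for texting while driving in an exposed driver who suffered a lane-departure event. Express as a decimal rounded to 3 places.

Let p₁ = 0.27, p₀ = 0.057.
Under exogeneity and monotonicity, PN = (p₁ − p₀) / p₁.
PN = (0.27 − 0.057) / 0.27 = 0.213 / 0.27 ≈ 0.7889

PN ≈ 0.789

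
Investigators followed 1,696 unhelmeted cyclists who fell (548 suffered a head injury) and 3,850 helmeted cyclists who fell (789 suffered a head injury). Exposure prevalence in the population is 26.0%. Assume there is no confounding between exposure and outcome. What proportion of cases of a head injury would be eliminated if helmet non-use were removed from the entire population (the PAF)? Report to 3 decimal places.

p₁ = P(outcome | exposed) = 548/1696 = 0.32311
p₀ = P(outcome | unexposed) = 789/3850 = 0.20494
Overall risk P(Y=1) = π·p₁ + (1−π)·p₀ = 0.26×0.32311 + 0.74×0.20494 = 0.23566.
Under exogeneity, PAF = [P(Y=1) − p₀] / P(Y=1).
PAF = (0.23566 − 0.20494) / 0.23566 ≈ 0.1304

PAF ≈ 0.130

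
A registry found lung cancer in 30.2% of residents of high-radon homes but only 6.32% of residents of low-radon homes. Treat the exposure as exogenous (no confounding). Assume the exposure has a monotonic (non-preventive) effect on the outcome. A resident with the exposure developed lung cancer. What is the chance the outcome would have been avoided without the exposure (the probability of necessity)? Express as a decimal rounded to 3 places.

PN ≈ 0.791

p₁ = 0.302, p₀ = 0.0632.
Under exogeneity and monotonicity, PN = (p₁ − p₀) / p₁.
PN = (0.302 − 0.0632) / 0.302 = 0.2388 / 0.302 ≈ 0.7907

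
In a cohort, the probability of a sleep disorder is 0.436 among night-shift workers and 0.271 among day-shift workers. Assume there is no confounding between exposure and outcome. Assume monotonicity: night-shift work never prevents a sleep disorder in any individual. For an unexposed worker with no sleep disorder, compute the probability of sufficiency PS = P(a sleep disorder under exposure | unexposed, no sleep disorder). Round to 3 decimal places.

Let p₁ = 0.436, p₀ = 0.271.
Under exogeneity and monotonicity, PS = (p₁ − p₀) / (1 − p₀).
PS = (0.436 − 0.271) / (1 − 0.271) = 0.165 / 0.729 ≈ 0.2263

PS ≈ 0.226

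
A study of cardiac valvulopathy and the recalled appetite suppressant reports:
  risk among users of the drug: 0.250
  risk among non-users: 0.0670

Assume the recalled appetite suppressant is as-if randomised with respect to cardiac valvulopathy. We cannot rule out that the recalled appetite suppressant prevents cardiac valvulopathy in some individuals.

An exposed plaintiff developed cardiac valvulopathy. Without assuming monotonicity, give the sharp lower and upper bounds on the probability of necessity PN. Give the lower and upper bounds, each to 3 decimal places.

0.732 ≤ PN ≤ 1.000

Let p₁ = 0.25, p₀ = 0.067.
Under exogeneity alone the bounds on PN are max{0,(p₁−p₀)/p₁} ≤ PN ≤ min{1,(1−p₀)/p₁}.
  lower = (p₁ − p₀)/p₁ = 0.183 / 0.25 ≈ 0.7320
  upper = min{1, (1 − p₀)/p₁} = 0.933 / 0.25 ≈ 3.7320 → capped at 1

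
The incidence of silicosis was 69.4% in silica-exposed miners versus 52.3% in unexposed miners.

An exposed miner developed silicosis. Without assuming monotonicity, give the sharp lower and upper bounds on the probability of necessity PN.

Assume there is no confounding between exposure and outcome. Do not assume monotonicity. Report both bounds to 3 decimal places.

0.246 ≤ PN ≤ 0.687

p₁ = 0.694, p₀ = 0.523.
Under exogeneity alone the bounds on PN are max{0,(p₁−p₀)/p₁} ≤ PN ≤ min{1,(1−p₀)/p₁}.
  lower = (p₁ − p₀)/p₁ = 0.171 / 0.694 ≈ 0.2464
  upper = min{1, (1 − p₀)/p₁} = 0.477 / 0.694 ≈ 0.6873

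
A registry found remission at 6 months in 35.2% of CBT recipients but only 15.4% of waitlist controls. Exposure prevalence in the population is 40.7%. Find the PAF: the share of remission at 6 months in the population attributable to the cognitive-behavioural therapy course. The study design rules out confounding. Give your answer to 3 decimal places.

p₁ = 0.352, p₀ = 0.154.
Overall risk P(Y=1) = π·p₁ + (1−π)·p₀ = 0.407×0.352 + 0.593×0.154 = 0.23459.
Under exogeneity, PAF = [P(Y=1) − p₀] / P(Y=1).
PAF = (0.23459 − 0.154) / 0.23459 ≈ 0.3435

PAF ≈ 0.344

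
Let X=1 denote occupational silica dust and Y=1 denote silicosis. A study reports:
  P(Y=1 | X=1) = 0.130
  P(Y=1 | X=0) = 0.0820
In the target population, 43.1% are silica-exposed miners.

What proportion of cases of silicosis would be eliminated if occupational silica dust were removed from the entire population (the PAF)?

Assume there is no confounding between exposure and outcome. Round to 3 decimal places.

PAF ≈ 0.201

Let p₁ = 0.13, p₀ = 0.082.
Overall risk P(Y=1) = π·p₁ + (1−π)·p₀ = 0.431×0.13 + 0.569×0.082 = 0.10269.
Under exogeneity, PAF = [P(Y=1) − p₀] / P(Y=1).
PAF = (0.10269 − 0.082) / 0.10269 ≈ 0.2015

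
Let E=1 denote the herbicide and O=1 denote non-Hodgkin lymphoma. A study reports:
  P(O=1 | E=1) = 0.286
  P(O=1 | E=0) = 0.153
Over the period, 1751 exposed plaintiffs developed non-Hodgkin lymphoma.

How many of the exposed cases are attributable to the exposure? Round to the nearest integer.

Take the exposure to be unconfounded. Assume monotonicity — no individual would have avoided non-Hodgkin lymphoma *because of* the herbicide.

about 814 cases

Let p₁ = 0.286, p₀ = 0.153.
PN = (p₁ − p₀)/p₁ = (0.286 − 0.153) / 0.286 ≈ 0.46503.
Attributable cases ≈ PN × (exposed cases) = 0.46503 × 1751 ≈ 814.28.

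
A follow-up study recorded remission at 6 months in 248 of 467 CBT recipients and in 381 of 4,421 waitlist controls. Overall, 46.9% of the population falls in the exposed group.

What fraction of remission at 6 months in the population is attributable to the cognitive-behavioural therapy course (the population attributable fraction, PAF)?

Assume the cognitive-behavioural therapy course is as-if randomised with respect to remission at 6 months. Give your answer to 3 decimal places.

PAF ≈ 0.708

p₁ = P(outcome | exposed) = 248/467 = 0.53105
p₀ = P(outcome | unexposed) = 381/4421 = 0.08618
Overall risk P(Y=1) = π·p₁ + (1−π)·p₀ = 0.469×0.53105 + 0.531×0.08618 = 0.29482.
Under exogeneity, PAF = [P(Y=1) − p₀] / P(Y=1).
PAF = (0.29482 − 0.08618) / 0.29482 ≈ 0.7077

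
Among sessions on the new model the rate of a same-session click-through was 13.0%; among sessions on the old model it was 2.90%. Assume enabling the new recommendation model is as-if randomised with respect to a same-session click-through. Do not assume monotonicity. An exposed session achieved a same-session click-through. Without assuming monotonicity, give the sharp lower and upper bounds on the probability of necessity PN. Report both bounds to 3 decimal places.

0.777 ≤ PN ≤ 1.000

p₁ = 0.13, p₀ = 0.029.
Under exogeneity alone the bounds on PN are max{0,(p₁−p₀)/p₁} ≤ PN ≤ min{1,(1−p₀)/p₁}.
  lower = (p₁ − p₀)/p₁ = 0.101 / 0.13 ≈ 0.7769
  upper = min{1, (1 − p₀)/p₁} = 0.971 / 0.13 ≈ 7.4692 → capped at 1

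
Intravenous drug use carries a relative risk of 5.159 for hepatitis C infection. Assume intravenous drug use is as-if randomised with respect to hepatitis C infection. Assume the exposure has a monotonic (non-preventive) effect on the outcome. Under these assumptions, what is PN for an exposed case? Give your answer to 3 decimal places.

PN ≈ 0.806

Under exogeneity and monotonicity, PN = (RR − 1) / RR = 1 − 1/RR.
PN = (5.159 − 1) / 5.159 = 4.159 / 5.159 ≈ 0.8062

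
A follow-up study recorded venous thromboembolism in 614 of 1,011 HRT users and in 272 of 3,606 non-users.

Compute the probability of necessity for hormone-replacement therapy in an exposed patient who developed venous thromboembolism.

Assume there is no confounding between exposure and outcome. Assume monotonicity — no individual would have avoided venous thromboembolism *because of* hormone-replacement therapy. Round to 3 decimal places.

p₁ = P(outcome | exposed) = 614/1011 = 0.60732
p₀ = P(outcome | unexposed) = 272/3606 = 0.07543
Under exogeneity and monotonicity, PN = (p₁ − p₀) / p₁.
PN = (0.60732 − 0.07543) / 0.60732 = 0.53189 / 0.60732 ≈ 0.8758

PN ≈ 0.876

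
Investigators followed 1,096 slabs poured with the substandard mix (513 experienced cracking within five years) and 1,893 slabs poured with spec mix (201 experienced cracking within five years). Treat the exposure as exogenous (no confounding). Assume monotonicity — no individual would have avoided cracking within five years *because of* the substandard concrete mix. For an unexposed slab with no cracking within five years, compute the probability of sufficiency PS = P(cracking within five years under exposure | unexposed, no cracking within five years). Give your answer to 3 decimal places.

p₁ = P(outcome | exposed) = 513/1096 = 0.46807
p₀ = P(outcome | unexposed) = 201/1893 = 0.10618
Under exogeneity and monotonicity, PS = (p₁ − p₀) / (1 − p₀).
PS = (0.46807 − 0.10618) / (1 − 0.10618) = 0.36189 / 0.89382 ≈ 0.4049

PS ≈ 0.405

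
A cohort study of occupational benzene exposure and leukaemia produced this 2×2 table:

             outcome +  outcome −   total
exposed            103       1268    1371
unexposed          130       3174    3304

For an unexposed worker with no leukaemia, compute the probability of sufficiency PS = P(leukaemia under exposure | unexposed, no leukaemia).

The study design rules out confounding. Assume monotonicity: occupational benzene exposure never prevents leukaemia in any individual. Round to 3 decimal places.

p₁ = P(outcome | exposed) = 103/1371 = 0.075128
p₀ = P(outcome | unexposed) = 130/3304 = 0.039346
Under exogeneity and monotonicity, PS = (p₁ − p₀)/(1 − p₀).
PS = (0.075128 − 0.039346) / 0.96065 ≈ 0.0372

PS ≈ 0.037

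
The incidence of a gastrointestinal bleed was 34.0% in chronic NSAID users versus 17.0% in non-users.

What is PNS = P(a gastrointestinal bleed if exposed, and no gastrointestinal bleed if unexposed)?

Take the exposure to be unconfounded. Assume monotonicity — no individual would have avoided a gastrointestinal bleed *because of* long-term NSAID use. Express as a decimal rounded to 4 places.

PNS ≈ 0.1700

p₁ = 0.34, p₀ = 0.17.
Under exogeneity and monotonicity, PNS = p₁ − p₀.
PNS = 0.34 − 0.17 = 0.17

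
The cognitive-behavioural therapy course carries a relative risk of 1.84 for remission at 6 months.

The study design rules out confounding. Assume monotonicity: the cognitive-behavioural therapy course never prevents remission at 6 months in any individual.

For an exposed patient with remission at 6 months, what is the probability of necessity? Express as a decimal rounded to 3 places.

Under exogeneity and monotonicity, PN = (RR − 1) / RR = 1 − 1/RR.
PN = (1.84 − 1) / 1.84 = 0.84 / 1.84 ≈ 0.4565

PN ≈ 0.457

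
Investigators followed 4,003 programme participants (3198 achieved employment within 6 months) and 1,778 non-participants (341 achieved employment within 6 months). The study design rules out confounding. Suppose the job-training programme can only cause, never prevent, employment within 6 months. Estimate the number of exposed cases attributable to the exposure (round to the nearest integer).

p₁ = P(outcome | exposed) = 3198/4003 = 0.7989
p₀ = P(outcome | unexposed) = 341/1778 = 0.19179
PN = (p₁ − p₀)/p₁ = (0.7989 − 0.19179) / 0.7989 ≈ 0.75993.
Attributable cases ≈ PN × (exposed cases) = 0.75993 × 3198 ≈ 2430.27.

about 2430 cases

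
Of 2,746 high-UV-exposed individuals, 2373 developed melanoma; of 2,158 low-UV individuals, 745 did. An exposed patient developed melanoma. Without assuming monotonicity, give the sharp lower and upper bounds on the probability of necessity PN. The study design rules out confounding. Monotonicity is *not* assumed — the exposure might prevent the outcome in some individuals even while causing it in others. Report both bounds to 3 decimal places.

p₁ = P(outcome | exposed) = 2373/2746 = 0.86417
p₀ = P(outcome | unexposed) = 745/2158 = 0.34523
Under exogeneity alone the bounds on PN are max{0,(p₁−p₀)/p₁} ≤ PN ≤ min{1,(1−p₀)/p₁}.
  lower = (p₁ − p₀)/p₁ = 0.51894 / 0.86417 ≈ 0.6005
  upper = min{1, (1 − p₀)/p₁} = 0.65477 / 0.86417 ≈ 0.7577

0.601 ≤ PN ≤ 0.758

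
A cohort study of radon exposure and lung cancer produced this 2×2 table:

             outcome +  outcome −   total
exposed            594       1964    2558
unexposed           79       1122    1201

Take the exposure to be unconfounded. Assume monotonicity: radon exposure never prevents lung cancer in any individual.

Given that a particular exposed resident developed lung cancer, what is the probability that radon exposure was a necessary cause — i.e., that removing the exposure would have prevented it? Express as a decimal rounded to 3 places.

PN ≈ 0.717

p₁ = P(outcome | exposed) = 594/2558 = 0.23221
p₀ = P(outcome | unexposed) = 79/1201 = 0.065779
Under exogeneity and monotonicity, PN = (p₁ − p₀)/p₁.
PN = (0.23221 − 0.065779) / 0.23221 ≈ 0.7167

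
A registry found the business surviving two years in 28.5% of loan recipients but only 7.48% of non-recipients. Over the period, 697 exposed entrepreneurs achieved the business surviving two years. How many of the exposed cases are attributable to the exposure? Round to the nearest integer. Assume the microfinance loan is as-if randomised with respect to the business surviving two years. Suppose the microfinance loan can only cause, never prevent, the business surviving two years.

about 514 cases

p₁ = 0.285, p₀ = 0.0748.
PN = (p₁ − p₀)/p₁ = (0.285 − 0.0748) / 0.285 ≈ 0.73754.
Attributable cases ≈ PN × (exposed cases) = 0.73754 × 697 ≈ 514.07.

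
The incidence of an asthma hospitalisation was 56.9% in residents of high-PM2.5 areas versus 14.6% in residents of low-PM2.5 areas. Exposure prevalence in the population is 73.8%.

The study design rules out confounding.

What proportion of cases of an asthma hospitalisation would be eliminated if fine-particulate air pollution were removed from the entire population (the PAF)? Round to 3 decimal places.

PAF ≈ 0.681

p₁ = 0.569, p₀ = 0.146.
Overall risk P(Y=1) = π·p₁ + (1−π)·p₀ = 0.738×0.569 + 0.262×0.146 = 0.45817.
Under exogeneity, PAF = [P(Y=1) − p₀] / P(Y=1).
PAF = (0.45817 − 0.146) / 0.45817 ≈ 0.6813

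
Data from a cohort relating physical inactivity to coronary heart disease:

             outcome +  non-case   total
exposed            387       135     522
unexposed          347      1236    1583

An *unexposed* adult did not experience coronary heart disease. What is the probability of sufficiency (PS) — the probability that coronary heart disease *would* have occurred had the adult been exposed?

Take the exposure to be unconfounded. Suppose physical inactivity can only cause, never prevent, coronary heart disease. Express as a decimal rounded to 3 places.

p₁ = P(outcome | exposed) = 387/522 = 0.74138
p₀ = P(outcome | unexposed) = 347/1583 = 0.2192
Under exogeneity and monotonicity, PS = (p₁ − p₀)/(1 − p₀).
PS = (0.74138 − 0.2192) / 0.7808 ≈ 0.6688

PS ≈ 0.669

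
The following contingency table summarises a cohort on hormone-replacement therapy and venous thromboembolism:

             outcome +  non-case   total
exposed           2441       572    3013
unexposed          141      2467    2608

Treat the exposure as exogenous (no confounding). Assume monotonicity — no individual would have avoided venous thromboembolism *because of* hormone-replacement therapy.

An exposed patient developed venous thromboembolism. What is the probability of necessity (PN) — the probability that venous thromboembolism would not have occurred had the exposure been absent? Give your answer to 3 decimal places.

PN ≈ 0.933

p₁ = P(outcome | exposed) = 2441/3013 = 0.81016
p₀ = P(outcome | unexposed) = 141/2608 = 0.054064
Under exogeneity and monotonicity, PN = (p₁ − p₀)/p₁.
PN = (0.81016 − 0.054064) / 0.81016 ≈ 0.9333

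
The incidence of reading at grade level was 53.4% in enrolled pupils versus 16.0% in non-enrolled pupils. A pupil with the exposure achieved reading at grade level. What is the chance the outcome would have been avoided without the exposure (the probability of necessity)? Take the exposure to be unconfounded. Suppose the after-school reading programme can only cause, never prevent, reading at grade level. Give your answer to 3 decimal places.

p₁ = 0.534, p₀ = 0.16.
Under exogeneity and monotonicity, PN = (p₁ − p₀) / p₁.
PN = (0.534 − 0.16) / 0.534 = 0.374 / 0.534 ≈ 0.7004

PN ≈ 0.700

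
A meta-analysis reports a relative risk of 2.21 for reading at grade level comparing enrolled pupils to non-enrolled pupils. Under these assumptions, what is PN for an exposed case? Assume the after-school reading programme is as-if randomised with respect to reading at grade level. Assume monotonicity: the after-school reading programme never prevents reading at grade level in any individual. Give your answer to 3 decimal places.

PN ≈ 0.548

Under exogeneity and monotonicity, PN = (RR − 1) / RR = 1 − 1/RR.
PN = (2.21 − 1) / 2.21 = 1.21 / 2.21 ≈ 0.5475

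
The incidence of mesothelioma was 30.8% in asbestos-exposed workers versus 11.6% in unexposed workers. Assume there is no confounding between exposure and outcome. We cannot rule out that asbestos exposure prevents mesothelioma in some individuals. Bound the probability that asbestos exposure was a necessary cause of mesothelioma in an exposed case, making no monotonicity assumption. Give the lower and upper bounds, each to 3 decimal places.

0.623 ≤ PN ≤ 1.000

p₁ = 0.308, p₀ = 0.116.
Under exogeneity alone the bounds on PN are max{0,(p₁−p₀)/p₁} ≤ PN ≤ min{1,(1−p₀)/p₁}.
  lower = (p₁ − p₀)/p₁ = 0.192 / 0.308 ≈ 0.6234
  upper = min{1, (1 − p₀)/p₁} = 0.884 / 0.308 ≈ 2.8701 → capped at 1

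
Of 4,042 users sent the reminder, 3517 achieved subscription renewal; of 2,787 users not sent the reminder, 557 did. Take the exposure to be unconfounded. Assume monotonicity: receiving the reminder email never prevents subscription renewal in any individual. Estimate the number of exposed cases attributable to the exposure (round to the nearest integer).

about 2709 cases

p₁ = P(outcome | exposed) = 3517/4042 = 0.87011
p₀ = P(outcome | unexposed) = 557/2787 = 0.19986
PN = (p₁ − p₀)/p₁ = (0.87011 − 0.19986) / 0.87011 ≈ 0.77031.
Attributable cases ≈ PN × (exposed cases) = 0.77031 × 3517 ≈ 2709.18.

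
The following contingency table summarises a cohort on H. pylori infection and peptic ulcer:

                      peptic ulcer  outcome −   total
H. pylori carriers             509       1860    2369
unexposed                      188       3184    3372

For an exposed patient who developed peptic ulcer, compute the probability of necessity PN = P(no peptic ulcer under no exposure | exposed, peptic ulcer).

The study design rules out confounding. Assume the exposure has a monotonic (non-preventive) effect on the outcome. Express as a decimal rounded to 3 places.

PN ≈ 0.741

p₁ = P(outcome | exposed) = 509/2369 = 0.21486
p₀ = P(outcome | unexposed) = 188/3372 = 0.055753
Under exogeneity and monotonicity, PN = (p₁ − p₀)/p₁.
PN = (0.21486 − 0.055753) / 0.21486 ≈ 0.7405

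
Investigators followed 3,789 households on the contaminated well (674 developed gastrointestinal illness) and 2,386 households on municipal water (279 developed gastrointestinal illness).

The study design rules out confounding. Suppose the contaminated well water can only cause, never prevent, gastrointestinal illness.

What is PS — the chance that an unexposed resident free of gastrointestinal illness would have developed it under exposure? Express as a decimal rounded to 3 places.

p₁ = P(outcome | exposed) = 674/3789 = 0.17788
p₀ = P(outcome | unexposed) = 279/2386 = 0.11693
Under exogeneity and monotonicity, PS = (p₁ − p₀) / (1 − p₀).
PS = (0.17788 − 0.11693) / (1 − 0.11693) = 0.060951 / 0.88307 ≈ 0.0690

PS ≈ 0.069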